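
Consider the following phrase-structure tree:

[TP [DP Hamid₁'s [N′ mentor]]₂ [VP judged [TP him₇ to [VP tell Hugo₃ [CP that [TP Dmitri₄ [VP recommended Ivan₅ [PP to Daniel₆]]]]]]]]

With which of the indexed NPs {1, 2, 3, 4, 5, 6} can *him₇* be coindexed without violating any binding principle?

*him* is a pronoun, so Principle B applies: it must be free in its binding domain.
Binding domain of *him₇*: the matrix TP, whose subject is [Hamid₁'s mentor]₂.
*Hamid₁* and the pronoun do not c-command one another → neither Principle B nor Principle C is at stake; coindexation permitted.
*[Hamid₁'s mentor]₂* c-commands the pronoun within its binding domain → coindexation would violate Principle B.
*Hugo₃*: the pronoun c-commands this R-expression → coindexation would violate Principle C on *Hugo₃*.
*Dmitri₄*: the pronoun c-commands this R-expression → coindexation would violate Principle C on *Dmitri₄*.
*Ivan₅*: the pronoun c-commands this R-expression → coindexation would violate Principle C on *Ivan₅*.
*Daniel₆*: the pronoun c-commands this R-expression → coindexation would violate Principle C on *Daniel₆*.

{1}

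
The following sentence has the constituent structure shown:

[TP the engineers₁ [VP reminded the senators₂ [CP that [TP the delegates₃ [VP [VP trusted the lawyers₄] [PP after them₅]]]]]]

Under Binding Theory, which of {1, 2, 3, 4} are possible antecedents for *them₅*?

*them* is a pronoun, so Principle B applies: it must be free in its binding domain.
Binding domain of *them₅*: the embedded TP, whose subject is the delegates₃.
*the engineers₁* c-commands the pronoun but from outside its binding domain, and is not c-commanded by it → coindexation permitted.
*the senators₂* c-commands the pronoun but from outside its binding domain, and is not c-commanded by it → coindexation permitted.
*the delegates₃* c-commands the pronoun within its binding domain → coindexation would violate Principle B.
*the lawyers₄* and the pronoun do not c-command one another → neither Principle B nor Principle C is at stake; coindexation permitted.

{1, 2, 4}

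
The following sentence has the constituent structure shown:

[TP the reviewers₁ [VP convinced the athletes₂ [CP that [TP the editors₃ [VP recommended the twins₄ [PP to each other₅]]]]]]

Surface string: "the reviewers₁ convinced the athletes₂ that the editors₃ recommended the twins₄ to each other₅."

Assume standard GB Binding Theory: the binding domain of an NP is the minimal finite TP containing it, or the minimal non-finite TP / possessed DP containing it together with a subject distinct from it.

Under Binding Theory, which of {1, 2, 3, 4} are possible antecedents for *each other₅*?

{3, 4}

*each other* is an anaphor, so Principle A applies: it must be bound in its binding domain.
Binding domain of *each other₅*: the embedded TP, whose subject is the editors₃.
*the reviewers₁* c-commands the anaphor but is outside its binding domain → cannot satisfy Principle A.
*the athletes₂* c-commands the anaphor but is outside its binding domain → cannot satisfy Principle A.
*the editors₃* c-commands the anaphor within its binding domain → licit binder.
*the twins₄* c-commands the anaphor within its binding domain → licit binder.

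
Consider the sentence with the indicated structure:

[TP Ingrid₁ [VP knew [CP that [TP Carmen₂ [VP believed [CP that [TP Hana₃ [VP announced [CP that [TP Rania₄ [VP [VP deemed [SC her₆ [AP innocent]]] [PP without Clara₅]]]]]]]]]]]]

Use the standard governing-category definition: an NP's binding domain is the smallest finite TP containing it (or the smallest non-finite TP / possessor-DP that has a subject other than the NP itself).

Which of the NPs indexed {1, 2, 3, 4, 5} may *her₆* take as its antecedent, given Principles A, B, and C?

*her* is a pronoun, so Principle B applies: it must be free in its binding domain.
Binding domain of *her₆*: the embedded TP, whose subject is Rania₄.
*Ingrid₁* c-commands the pronoun but from outside its binding domain, and is not c-commanded by it → coindexation permitted.
*Carmen₂* c-commands the pronoun but from outside its binding domain, and is not c-commanded by it → coindexation permitted.
*Hana₃* c-commands the pronoun but from outside its binding domain, and is not c-commanded by it → coindexation permitted.
*Rania₄* c-commands the pronoun within its binding domain → coindexation would violate Principle B.
*Clara₅* and the pronoun do not c-command one another → neither Principle B nor Principle C is at stake; coindexation permitted.

{1, 2, 3, 5}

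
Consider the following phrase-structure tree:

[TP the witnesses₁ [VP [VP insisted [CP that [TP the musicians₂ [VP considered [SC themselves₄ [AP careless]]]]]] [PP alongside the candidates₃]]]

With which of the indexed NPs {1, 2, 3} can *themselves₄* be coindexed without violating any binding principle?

*themselves* is an anaphor, so Principle A applies: it must be bound in its binding domain.
Binding domain of *themselves₄*: the embedded TP, whose subject is the musicians₂.
*the witnesses₁* c-commands the anaphor but is outside its binding domain → cannot satisfy Principle A.
*the musicians₂* c-commands the anaphor within its binding domain → licit binder.
*the candidates₃* does not c-command the anaphor → cannot bind it.

{2}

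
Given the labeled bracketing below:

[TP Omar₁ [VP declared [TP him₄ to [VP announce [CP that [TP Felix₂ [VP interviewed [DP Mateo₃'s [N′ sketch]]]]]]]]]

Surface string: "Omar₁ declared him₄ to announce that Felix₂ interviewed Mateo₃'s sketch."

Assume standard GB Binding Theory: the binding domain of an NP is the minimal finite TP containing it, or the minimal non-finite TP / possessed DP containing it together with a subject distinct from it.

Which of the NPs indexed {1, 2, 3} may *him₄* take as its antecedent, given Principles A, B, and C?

*him* is a pronoun, so Principle B applies: it must be free in its binding domain.
Binding domain of *him₄*: the matrix TP, whose subject is Omar₁.
*Omar₁* c-commands the pronoun within its binding domain → coindexation would violate Principle B.
*Felix₂*: the pronoun c-commands this R-expression → coindexation would violate Principle C on *Felix₂*.
*Mateo₃*: the pronoun c-commands this R-expression → coindexation would violate Principle C on *Mateo₃*.

none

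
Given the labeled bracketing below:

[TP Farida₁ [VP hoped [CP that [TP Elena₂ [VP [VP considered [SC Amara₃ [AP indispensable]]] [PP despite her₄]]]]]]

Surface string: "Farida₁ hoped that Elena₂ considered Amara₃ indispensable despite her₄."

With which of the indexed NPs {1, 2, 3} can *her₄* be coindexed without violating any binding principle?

{1, 3}

*her* is a pronoun, so Principle B applies: it must be free in its binding domain.
Binding domain of *her₄*: the embedded TP, whose subject is Elena₂.
*Farida₁* c-commands the pronoun but from outside its binding domain, and is not c-commanded by it → coindexation permitted.
*Elena₂* c-commands the pronoun within its binding domain → coindexation would violate Principle B.
*Amara₃* and the pronoun do not c-command one another → neither Principle B nor Principle C is at stake; coindexation permitted.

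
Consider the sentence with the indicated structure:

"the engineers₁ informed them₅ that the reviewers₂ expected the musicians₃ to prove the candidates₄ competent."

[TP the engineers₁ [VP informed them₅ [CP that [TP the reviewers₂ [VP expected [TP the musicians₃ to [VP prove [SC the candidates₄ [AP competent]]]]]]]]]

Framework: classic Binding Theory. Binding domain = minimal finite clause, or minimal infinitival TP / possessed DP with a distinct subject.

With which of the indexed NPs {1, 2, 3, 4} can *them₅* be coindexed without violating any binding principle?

none

*them* is a pronoun, so Principle B applies: it must be free in its binding domain.
Binding domain of *them₅*: the matrix TP, whose subject is the engineers₁.
*the engineers₁* c-commands the pronoun within its binding domain → coindexation would violate Principle B.
*the reviewers₂*: the pronoun c-commands this R-expression → coindexation would violate Principle C on *the reviewers₂*.
*the musicians₃*: the pronoun c-commands this R-expression → coindexation would violate Principle C on *the musicians₃*.
*the candidates₄*: the pronoun c-commands this R-expression → coindexation would violate Principle C on *the candidates₄*.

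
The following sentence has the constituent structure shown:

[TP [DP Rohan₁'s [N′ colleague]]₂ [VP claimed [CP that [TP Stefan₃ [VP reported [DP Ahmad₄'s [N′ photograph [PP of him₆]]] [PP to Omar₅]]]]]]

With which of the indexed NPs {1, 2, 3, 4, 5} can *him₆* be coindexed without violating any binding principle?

*him* is a pronoun, so Principle B applies: it must be free in its binding domain.
Binding domain of *him₆*: the possessed DP, whose subject is Ahmad₄.
*Rohan₁* and the pronoun do not c-command one another → neither Principle B nor Principle C is at stake; coindexation permitted.
*[Rohan₁'s colleague]₂* c-commands the pronoun but from outside its binding domain, and is not c-commanded by it → coindexation permitted.
*Stefan₃* c-commands the pronoun but from outside its binding domain, and is not c-commanded by it → coindexation permitted.
*Ahmad₄* c-commands the pronoun within its binding domain → coindexation would violate Principle B.
*Omar₅* and the pronoun do not c-command one another → neither Principle B nor Principle C is at stake; coindexation permitted.

{1, 2, 3, 5}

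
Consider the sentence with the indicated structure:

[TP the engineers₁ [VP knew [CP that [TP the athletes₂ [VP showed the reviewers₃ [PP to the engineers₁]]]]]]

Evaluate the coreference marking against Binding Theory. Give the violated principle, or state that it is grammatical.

The two coindexed NPs are *the engineers₁* (the higher occurrence) and *the engineers₁* (the lower occurrence).
*the engineers₁* (the lower occurrence) is an R-expression. Principle C requires it to be free everywhere.
*the engineers₁* (the higher occurrence) c-commands it and carries the same index.
The R-expression is bound → Principle C violation.

Principle C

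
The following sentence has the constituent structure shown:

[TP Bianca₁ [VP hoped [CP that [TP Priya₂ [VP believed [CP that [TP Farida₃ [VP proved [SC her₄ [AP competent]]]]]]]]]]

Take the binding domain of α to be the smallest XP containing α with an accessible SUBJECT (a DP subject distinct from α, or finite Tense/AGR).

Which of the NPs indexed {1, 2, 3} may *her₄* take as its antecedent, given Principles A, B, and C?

{1, 2}

*her* is a pronoun, so Principle B applies: it must be free in its binding domain.
Binding domain of *her₄*: the embedded TP, whose subject is Farida₃.
*Bianca₁* c-commands the pronoun but from outside its binding domain, and is not c-commanded by it → coindexation permitted.
*Priya₂* c-commands the pronoun but from outside its binding domain, and is not c-commanded by it → coindexation permitted.
*Farida₃* c-commands the pronoun within its binding domain → coindexation would violate Principle B.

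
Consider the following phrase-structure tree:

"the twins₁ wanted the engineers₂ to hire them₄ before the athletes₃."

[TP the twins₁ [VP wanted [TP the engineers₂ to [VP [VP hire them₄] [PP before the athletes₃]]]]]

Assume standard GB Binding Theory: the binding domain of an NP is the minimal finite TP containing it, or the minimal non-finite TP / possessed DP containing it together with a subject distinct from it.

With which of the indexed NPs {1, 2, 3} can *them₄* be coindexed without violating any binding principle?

*them* is a pronoun, so Principle B applies: it must be free in its binding domain.
Binding domain of *them₄*: the embedded TP, whose subject is the engineers₂.
*the twins₁* c-commands the pronoun but from outside its binding domain, and is not c-commanded by it → coindexation permitted.
*the engineers₂* c-commands the pronoun within its binding domain → coindexation would violate Principle B.
*the athletes₃* and the pronoun do not c-command one another → neither Principle B nor Principle C is at stake; coindexation permitted.

{1, 3}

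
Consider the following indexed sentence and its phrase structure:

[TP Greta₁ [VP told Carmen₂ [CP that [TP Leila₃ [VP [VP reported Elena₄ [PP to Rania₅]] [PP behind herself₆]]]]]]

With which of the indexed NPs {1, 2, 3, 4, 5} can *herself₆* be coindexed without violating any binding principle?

*herself* is an anaphor, so Principle A applies: it must be bound in its binding domain.
Binding domain of *herself₆*: the embedded TP, whose subject is Leila₃.
*Greta₁* c-commands the anaphor but is outside its binding domain → cannot satisfy Principle A.
*Carmen₂* c-commands the anaphor but is outside its binding domain → cannot satisfy Principle A.
*Leila₃* c-commands the anaphor within its binding domain → licit binder.
*Elena₄* does not c-command the anaphor → cannot bind it.
*Rania₅* does not c-command the anaphor → cannot bind it.

{3}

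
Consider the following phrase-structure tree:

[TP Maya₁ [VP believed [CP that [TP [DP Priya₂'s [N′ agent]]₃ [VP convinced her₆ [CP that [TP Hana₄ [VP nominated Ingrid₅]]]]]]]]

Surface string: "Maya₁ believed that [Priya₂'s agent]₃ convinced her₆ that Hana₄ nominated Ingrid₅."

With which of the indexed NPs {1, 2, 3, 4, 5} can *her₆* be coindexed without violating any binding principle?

{1, 2}

*her* is a pronoun, so Principle B applies: it must be free in its binding domain.
Binding domain of *her₆*: the embedded TP, whose subject is [Priya₂'s agent]₃.
*Maya₁* c-commands the pronoun but from outside its binding domain, and is not c-commanded by it → coindexation permitted.
*Priya₂* and the pronoun do not c-command one another → neither Principle B nor Principle C is at stake; coindexation permitted.
*[Priya₂'s agent]₃* c-commands the pronoun within its binding domain → coindexation would violate Principle B.
*Hana₄*: the pronoun c-commands this R-expression → coindexation would violate Principle C on *Hana₄*.
*Ingrid₅*: the pronoun c-commands this R-expression → coindexation would violate Principle C on *Ingrid₅*.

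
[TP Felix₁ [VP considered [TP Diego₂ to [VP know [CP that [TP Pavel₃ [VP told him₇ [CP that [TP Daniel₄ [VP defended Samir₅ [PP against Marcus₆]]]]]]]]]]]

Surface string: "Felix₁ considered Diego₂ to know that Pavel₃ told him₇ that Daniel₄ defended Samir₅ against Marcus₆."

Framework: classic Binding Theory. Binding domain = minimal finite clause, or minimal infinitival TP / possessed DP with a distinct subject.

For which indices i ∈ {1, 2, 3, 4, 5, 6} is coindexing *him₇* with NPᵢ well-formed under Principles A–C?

*him* is a pronoun, so Principle B applies: it must be free in its binding domain.
Binding domain of *him₇*: the embedded TP, whose subject is Pavel₃.
*Felix₁* c-commands the pronoun but from outside its binding domain, and is not c-commanded by it → coindexation permitted.
*Diego₂* c-commands the pronoun but from outside its binding domain, and is not c-commanded by it → coindexation permitted.
*Pavel₃* c-commands the pronoun within its binding domain → coindexation would violate Principle B.
*Daniel₄*: the pronoun c-commands this R-expression → coindexation would violate Principle C on *Daniel₄*.
*Samir₅*: the pronoun c-commands this R-expression → coindexation would violate Principle C on *Samir₅*.
*Marcus₆*: the pronoun c-commands this R-expression → coindexation would violate Principle C on *Marcus₆*.

{1, 2}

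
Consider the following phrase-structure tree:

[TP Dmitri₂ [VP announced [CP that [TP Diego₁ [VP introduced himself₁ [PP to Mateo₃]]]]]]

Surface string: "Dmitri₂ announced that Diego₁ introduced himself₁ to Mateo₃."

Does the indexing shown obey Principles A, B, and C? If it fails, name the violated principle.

The two coindexed NPs are *Diego₁* and *himself₁*.
*himself₁* is an anaphor; its binding domain is the embedded TP, whose subject is Diego₁. *Diego₁* c-commands it within that domain and shares its index, so Principle A is satisfied.
*Diego₁* is an R-expression; *himself₁* does not c-command it, and no other NP shares its index, so Principle C is satisfied.
All principles are respected.

grammatical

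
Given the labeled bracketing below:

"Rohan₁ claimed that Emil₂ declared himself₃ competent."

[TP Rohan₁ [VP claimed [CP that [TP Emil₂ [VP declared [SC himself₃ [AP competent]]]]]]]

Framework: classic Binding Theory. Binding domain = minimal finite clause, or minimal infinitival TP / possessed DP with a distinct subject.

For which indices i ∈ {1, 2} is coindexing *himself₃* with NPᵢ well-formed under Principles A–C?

*himself* is an anaphor, so Principle A applies: it must be bound in its binding domain.
Binding domain of *himself₃*: the embedded TP, whose subject is Emil₂.
*Rohan₁* c-commands the anaphor but is outside its binding domain → cannot satisfy Principle A.
*Emil₂* c-commands the anaphor within its binding domain → licit binder.

{2}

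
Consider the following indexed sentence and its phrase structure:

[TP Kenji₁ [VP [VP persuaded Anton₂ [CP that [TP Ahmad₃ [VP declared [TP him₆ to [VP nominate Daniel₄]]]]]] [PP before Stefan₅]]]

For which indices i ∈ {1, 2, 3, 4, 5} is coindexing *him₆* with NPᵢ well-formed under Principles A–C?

*him* is a pronoun, so Principle B applies: it must be free in its binding domain.
Binding domain of *him₆*: the embedded TP, whose subject is Ahmad₃.
*Kenji₁* c-commands the pronoun but from outside its binding domain, and is not c-commanded by it → coindexation permitted.
*Anton₂* c-commands the pronoun but from outside its binding domain, and is not c-commanded by it → coindexation permitted.
*Ahmad₃* c-commands the pronoun within its binding domain → coindexation would violate Principle B.
*Daniel₄*: the pronoun c-commands this R-expression → coindexation would violate Principle C on *Daniel₄*.
*Stefan₅* and the pronoun do not c-command one another → neither Principle B nor Principle C is at stake; coindexation permitted.

{1, 2, 5}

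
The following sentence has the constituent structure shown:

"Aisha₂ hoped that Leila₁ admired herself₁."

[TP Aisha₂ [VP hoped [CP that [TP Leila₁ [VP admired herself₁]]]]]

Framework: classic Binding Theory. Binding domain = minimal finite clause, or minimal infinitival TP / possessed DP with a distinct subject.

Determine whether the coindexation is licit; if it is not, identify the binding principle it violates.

The two coindexed NPs are *Leila₁* and *herself₁*.
*herself₁* is an anaphor; its binding domain is the embedded TP, whose subject is Leila₁. *Leila₁* c-commands it within that domain and shares its index, so Principle A is satisfied.
*Leila₁* is an R-expression; *herself₁* does not c-command it, and no other NP shares its index, so Principle C is satisfied.
All principles are respected.

grammatical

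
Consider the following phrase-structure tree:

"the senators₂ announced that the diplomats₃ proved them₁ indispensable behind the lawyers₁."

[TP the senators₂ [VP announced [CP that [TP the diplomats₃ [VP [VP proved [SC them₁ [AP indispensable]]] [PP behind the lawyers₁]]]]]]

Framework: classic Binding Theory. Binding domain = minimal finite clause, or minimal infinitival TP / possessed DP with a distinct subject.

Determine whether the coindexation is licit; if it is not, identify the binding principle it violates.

grammatical

The two coindexed NPs are *the lawyers₁* and *them₁*.
*them₁* is a pronoun; its binding domain is the embedded TP, whose subject is the diplomats₃. Within that domain it is c-commanded only by *the diplomats₃*, which carries a different index — the pronoun is free locally, so Principle B holds.
*the lawyers₁* is an R-expression; *them₁* does not c-command it, and no other NP shares its index, so Principle C is satisfied.
All principles are respected.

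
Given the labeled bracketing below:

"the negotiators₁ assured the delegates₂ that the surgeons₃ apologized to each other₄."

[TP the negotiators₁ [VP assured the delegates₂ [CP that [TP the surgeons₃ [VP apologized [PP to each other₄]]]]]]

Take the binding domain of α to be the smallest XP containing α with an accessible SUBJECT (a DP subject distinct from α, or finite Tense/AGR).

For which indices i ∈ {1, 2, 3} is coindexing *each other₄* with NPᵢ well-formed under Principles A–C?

*each other* is an anaphor, so Principle A applies: it must be bound in its binding domain.
Binding domain of *each other₄*: the embedded TP, whose subject is the surgeons₃.
*the negotiators₁* c-commands the anaphor but is outside its binding domain → cannot satisfy Principle A.
*the delegates₂* c-commands the anaphor but is outside its binding domain → cannot satisfy Principle A.
*the surgeons₃* c-commands the anaphor within its binding domain → licit binder.

{3}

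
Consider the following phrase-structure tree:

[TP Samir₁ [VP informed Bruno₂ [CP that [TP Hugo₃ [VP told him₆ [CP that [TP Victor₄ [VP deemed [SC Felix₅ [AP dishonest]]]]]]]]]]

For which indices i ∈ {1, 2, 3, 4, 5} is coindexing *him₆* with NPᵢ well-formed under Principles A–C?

*him* is a pronoun, so Principle B applies: it must be free in its binding domain.
Binding domain of *him₆*: the embedded TP, whose subject is Hugo₃.
*Samir₁* c-commands the pronoun but from outside its binding domain, and is not c-commanded by it → coindexation permitted.
*Bruno₂* c-commands the pronoun but from outside its binding domain, and is not c-commanded by it → coindexation permitted.
*Hugo₃* c-commands the pronoun within its binding domain → coindexation would violate Principle B.
*Victor₄*: the pronoun c-commands this R-expression → coindexation would violate Principle C on *Victor₄*.
*Felix₅*: the pronoun c-commands this R-expression → coindexation would violate Principle C on *Felix₅*.

{1, 2}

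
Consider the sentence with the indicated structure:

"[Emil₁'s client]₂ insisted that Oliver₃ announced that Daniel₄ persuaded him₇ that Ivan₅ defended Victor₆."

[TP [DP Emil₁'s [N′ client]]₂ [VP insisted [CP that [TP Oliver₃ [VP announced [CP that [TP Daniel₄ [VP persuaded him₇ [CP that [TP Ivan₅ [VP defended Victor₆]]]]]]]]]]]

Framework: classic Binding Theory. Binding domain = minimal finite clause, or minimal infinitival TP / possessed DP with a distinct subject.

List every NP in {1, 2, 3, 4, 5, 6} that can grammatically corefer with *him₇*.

*him* is a pronoun, so Principle B applies: it must be free in its binding domain.
Binding domain of *him₇*: the embedded TP, whose subject is Daniel₄.
*Emil₁* and the pronoun do not c-command one another → neither Principle B nor Principle C is at stake; coindexation permitted.
*[Emil₁'s client]₂* c-commands the pronoun but from outside its binding domain, and is not c-commanded by it → coindexation permitted.
*Oliver₃* c-commands the pronoun but from outside its binding domain, and is not c-commanded by it → coindexation permitted.
*Daniel₄* c-commands the pronoun within its binding domain → coindexation would violate Principle B.
*Ivan₅*: the pronoun c-commands this R-expression → coindexation would violate Principle C on *Ivan₅*.
*Victor₆*: the pronoun c-commands this R-expression → coindexation would violate Principle C on *Victor₆*.

{1, 2, 3}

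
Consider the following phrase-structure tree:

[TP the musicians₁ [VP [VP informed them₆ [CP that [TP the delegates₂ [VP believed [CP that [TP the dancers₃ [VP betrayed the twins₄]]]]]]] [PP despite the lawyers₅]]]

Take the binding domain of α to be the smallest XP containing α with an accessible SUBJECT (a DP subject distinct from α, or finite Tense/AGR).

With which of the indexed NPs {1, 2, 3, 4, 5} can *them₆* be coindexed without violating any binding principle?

*them* is a pronoun, so Principle B applies: it must be free in its binding domain.
Binding domain of *them₆*: the matrix TP, whose subject is the musicians₁.
*the musicians₁* c-commands the pronoun within its binding domain → coindexation would violate Principle B.
*the delegates₂*: the pronoun c-commands this R-expression → coindexation would violate Principle C on *the delegates₂*.
*the dancers₃*: the pronoun c-commands this R-expression → coindexation would violate Principle C on *the dancers₃*.
*the twins₄*: the pronoun c-commands this R-expression → coindexation would violate Principle C on *the twins₄*.
*the lawyers₅* and the pronoun do not c-command one another → neither Principle B nor Principle C is at stake; coindexation permitted.

{5}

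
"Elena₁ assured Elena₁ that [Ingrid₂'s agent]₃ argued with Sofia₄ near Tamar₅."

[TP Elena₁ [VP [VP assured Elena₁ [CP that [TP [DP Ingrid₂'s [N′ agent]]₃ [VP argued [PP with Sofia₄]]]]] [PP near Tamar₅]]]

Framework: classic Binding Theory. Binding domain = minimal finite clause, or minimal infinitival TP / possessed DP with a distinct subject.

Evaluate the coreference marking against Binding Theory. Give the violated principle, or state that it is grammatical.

Principle C

The two coindexed NPs are *Elena₁* (the higher occurrence) and *Elena₁* (the lower occurrence).
*Elena₁* (the lower occurrence) is an R-expression. Principle C requires it to be free everywhere.
*Elena₁* (the higher occurrence) c-commands it and carries the same index.
The R-expression is bound → Principle C violation.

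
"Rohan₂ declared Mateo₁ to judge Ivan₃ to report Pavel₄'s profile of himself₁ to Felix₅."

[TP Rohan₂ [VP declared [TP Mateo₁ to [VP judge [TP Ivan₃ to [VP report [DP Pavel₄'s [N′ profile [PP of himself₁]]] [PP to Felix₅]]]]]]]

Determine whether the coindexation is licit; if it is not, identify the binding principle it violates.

The two coindexed NPs are *Mateo₁* and *himself₁*.
*himself₁* is an anaphor. Principle A requires it to be bound within its binding domain — the possessed DP, whose subject is Pavel₄.
Within that domain it is c-commanded by *Pavel₄*, which does not share its index.
*Mateo₁* does c-command the anaphor, but from outside its binding domain.
The anaphor is unbound in its domain → Principle A violation.

Principle A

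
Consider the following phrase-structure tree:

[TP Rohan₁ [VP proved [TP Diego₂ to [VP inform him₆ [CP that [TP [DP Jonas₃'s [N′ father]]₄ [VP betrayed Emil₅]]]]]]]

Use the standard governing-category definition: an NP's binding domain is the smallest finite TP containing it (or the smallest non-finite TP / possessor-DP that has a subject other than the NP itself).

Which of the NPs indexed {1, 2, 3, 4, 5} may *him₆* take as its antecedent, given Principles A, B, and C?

*him* is a pronoun, so Principle B applies: it must be free in its binding domain.
Binding domain of *him₆*: the embedded TP, whose subject is Diego₂.
*Rohan₁* c-commands the pronoun but from outside its binding domain, and is not c-commanded by it → coindexation permitted.
*Diego₂* c-commands the pronoun within its binding domain → coindexation would violate Principle B.
*Jonas₃*: the pronoun c-commands this R-expression → coindexation would violate Principle C on *Jonas₃*.
*[Jonas₃'s father]₄*: the pronoun c-commands this R-expression → coindexation would violate Principle C on *[Jonas₃'s father]₄*.
*Emil₅*: the pronoun c-commands this R-expression → coindexation would violate Principle C on *Emil₅*.

{1}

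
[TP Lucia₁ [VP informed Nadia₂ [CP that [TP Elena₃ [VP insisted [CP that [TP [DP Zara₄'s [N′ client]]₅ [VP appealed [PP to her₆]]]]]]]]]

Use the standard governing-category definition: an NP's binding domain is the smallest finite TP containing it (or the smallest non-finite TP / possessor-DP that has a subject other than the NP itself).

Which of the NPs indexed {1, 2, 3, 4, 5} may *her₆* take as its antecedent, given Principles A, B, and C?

*her* is a pronoun, so Principle B applies: it must be free in its binding domain.
Binding domain of *her₆*: the embedded TP, whose subject is [Zara₄'s client]₅.
*Lucia₁* c-commands the pronoun but from outside its binding domain, and is not c-commanded by it → coindexation permitted.
*Nadia₂* c-commands the pronoun but from outside its binding domain, and is not c-commanded by it → coindexation permitted.
*Elena₃* c-commands the pronoun but from outside its binding domain, and is not c-commanded by it → coindexation permitted.
*Zara₄* and the pronoun do not c-command one another → neither Principle B nor Principle C is at stake; coindexation permitted.
*[Zara₄'s client]₅* c-commands the pronoun within its binding domain → coindexation would violate Principle B.

{1, 2, 3, 4}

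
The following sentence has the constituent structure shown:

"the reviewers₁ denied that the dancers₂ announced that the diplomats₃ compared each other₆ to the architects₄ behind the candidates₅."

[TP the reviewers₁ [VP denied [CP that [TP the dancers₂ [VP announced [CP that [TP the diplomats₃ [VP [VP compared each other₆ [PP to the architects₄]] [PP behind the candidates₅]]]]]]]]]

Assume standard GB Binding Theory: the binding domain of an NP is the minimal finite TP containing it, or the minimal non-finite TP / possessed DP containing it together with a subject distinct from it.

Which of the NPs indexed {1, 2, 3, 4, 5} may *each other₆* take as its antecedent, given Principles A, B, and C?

*each other* is an anaphor, so Principle A applies: it must be bound in its binding domain.
Binding domain of *each other₆*: the embedded TP, whose subject is the diplomats₃.
*the reviewers₁* c-commands the anaphor but is outside its binding domain → cannot satisfy Principle A.
*the dancers₂* c-commands the anaphor but is outside its binding domain → cannot satisfy Principle A.
*the diplomats₃* c-commands the anaphor within its binding domain → licit binder.
*the architects₄* does not c-command the anaphor → cannot bind it.
*the candidates₅* does not c-command the anaphor → cannot bind it.

{3}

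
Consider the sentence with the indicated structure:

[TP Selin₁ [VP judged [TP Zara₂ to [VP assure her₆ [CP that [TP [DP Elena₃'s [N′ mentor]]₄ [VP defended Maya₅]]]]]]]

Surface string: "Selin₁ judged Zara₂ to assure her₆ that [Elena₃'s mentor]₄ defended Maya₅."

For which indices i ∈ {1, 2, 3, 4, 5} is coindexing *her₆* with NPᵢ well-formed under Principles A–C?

*her* is a pronoun, so Principle B applies: it must be free in its binding domain.
Binding domain of *her₆*: the embedded TP, whose subject is Zara₂.
*Selin₁* c-commands the pronoun but from outside its binding domain, and is not c-commanded by it → coindexation permitted.
*Zara₂* c-commands the pronoun within its binding domain → coindexation would violate Principle B.
*Elena₃*: the pronoun c-commands this R-expression → coindexation would violate Principle C on *Elena₃*.
*[Elena₃'s mentor]₄*: the pronoun c-commands this R-expression → coindexation would violate Principle C on *[Elena₃'s mentor]₄*.
*Maya₅*: the pronoun c-commands this R-expression → coindexation would violate Principle C on *Maya₅*.

{1}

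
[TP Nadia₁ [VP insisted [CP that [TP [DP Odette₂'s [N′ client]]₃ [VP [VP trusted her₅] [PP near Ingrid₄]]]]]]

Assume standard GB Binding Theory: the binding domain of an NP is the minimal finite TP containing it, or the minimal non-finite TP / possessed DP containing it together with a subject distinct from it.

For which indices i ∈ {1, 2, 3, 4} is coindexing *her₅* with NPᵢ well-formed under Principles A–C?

{1, 2, 4}

*her* is a pronoun, so Principle B applies: it must be free in its binding domain.
Binding domain of *her₅*: the embedded TP, whose subject is [Odette₂'s client]₃.
*Nadia₁* c-commands the pronoun but from outside its binding domain, and is not c-commanded by it → coindexation permitted.
*Odette₂* and the pronoun do not c-command one another → neither Principle B nor Principle C is at stake; coindexation permitted.
*[Odette₂'s client]₃* c-commands the pronoun within its binding domain → coindexation would violate Principle B.
*Ingrid₄* and the pronoun do not c-command one another → neither Principle B nor Principle C is at stake; coindexation permitted.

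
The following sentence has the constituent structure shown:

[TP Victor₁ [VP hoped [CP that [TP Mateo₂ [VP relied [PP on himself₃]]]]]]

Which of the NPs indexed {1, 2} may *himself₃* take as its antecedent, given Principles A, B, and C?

*himself* is an anaphor, so Principle A applies: it must be bound in its binding domain.
Binding domain of *himself₃*: the embedded TP, whose subject is Mateo₂.
*Victor₁* c-commands the anaphor but is outside its binding domain → cannot satisfy Principle A.
*Mateo₂* c-commands the anaphor within its binding domain → licit binder.

{2}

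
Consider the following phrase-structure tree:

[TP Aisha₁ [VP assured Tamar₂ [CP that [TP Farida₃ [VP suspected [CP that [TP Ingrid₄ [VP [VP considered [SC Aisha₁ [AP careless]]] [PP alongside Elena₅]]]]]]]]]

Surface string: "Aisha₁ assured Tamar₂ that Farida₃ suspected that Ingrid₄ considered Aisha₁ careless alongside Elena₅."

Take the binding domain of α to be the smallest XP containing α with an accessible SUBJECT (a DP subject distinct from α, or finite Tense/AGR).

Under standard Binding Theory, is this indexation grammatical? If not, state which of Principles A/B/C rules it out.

Principle C

The two coindexed NPs are *Aisha₁* (the higher occurrence) and *Aisha₁* (the lower occurrence).
*Aisha₁* (the lower occurrence) is an R-expression. Principle C requires it to be free everywhere.
*Aisha₁* (the higher occurrence) c-commands it and carries the same index.
The R-expression is bound → Principle C violation.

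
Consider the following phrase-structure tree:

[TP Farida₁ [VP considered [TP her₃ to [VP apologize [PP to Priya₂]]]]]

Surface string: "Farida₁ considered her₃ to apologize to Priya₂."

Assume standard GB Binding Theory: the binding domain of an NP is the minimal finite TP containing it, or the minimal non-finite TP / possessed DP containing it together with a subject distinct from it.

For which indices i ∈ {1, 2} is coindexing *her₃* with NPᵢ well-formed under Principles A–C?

none

*her* is a pronoun, so Principle B applies: it must be free in its binding domain.
Binding domain of *her₃*: the matrix TP, whose subject is Farida₁.
*Farida₁* c-commands the pronoun within its binding domain → coindexation would violate Principle B.
*Priya₂*: the pronoun c-commands this R-expression → coindexation would violate Principle C on *Priya₂*.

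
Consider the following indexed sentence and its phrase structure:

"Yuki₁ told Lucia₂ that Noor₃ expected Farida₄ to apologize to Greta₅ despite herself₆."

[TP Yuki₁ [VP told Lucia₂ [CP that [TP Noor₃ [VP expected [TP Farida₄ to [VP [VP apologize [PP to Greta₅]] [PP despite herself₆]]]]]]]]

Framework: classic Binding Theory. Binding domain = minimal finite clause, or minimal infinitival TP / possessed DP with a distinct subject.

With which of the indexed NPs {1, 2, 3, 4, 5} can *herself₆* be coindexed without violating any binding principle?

*herself* is an anaphor, so Principle A applies: it must be bound in its binding domain.
Binding domain of *herself₆*: the embedded TP, whose subject is Farida₄.
*Yuki₁* c-commands the anaphor but is outside its binding domain → cannot satisfy Principle A.
*Lucia₂* c-commands the anaphor but is outside its binding domain → cannot satisfy Principle A.
*Noor₃* c-commands the anaphor but is outside its binding domain → cannot satisfy Principle A.
*Farida₄* c-commands the anaphor within its binding domain → licit binder.
*Greta₅* does not c-command the anaphor → cannot bind it.

{4}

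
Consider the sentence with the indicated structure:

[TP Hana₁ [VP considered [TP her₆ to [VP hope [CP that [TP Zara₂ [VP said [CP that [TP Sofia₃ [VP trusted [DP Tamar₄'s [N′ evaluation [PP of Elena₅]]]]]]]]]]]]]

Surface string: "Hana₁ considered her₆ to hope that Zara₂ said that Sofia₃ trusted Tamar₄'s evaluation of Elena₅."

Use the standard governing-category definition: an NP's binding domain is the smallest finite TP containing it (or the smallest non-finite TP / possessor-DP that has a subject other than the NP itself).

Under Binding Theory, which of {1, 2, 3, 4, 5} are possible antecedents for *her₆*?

none

*her* is a pronoun, so Principle B applies: it must be free in its binding domain.
Binding domain of *her₆*: the matrix TP, whose subject is Hana₁.
*Hana₁* c-commands the pronoun within its binding domain → coindexation would violate Principle B.
*Zara₂*: the pronoun c-commands this R-expression → coindexation would violate Principle C on *Zara₂*.
*Sofia₃*: the pronoun c-commands this R-expression → coindexation would violate Principle C on *Sofia₃*.
*Tamar₄*: the pronoun c-commands this R-expression → coindexation would violate Principle C on *Tamar₄*.
*Elena₅*: the pronoun c-commands this R-expression → coindexation would violate Principle C on *Elena₅*.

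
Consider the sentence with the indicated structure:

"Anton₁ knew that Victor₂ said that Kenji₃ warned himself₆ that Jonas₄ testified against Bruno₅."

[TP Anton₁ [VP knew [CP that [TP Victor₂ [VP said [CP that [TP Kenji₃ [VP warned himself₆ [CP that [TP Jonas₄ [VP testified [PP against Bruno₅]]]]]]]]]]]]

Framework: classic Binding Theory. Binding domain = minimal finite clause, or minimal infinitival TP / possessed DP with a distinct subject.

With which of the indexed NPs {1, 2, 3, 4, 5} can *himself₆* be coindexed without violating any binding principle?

*himself* is an anaphor, so Principle A applies: it must be bound in its binding domain.
Binding domain of *himself₆*: the embedded TP, whose subject is Kenji₃.
*Anton₁* c-commands the anaphor but is outside its binding domain → cannot satisfy Principle A.
*Victor₂* c-commands the anaphor but is outside its binding domain → cannot satisfy Principle A.
*Kenji₃* c-commands the anaphor within its binding domain → licit binder.
*Jonas₄* does not c-command the anaphor → cannot bind it.
*Bruno₅* does not c-command the anaphor → cannot bind it.

{3}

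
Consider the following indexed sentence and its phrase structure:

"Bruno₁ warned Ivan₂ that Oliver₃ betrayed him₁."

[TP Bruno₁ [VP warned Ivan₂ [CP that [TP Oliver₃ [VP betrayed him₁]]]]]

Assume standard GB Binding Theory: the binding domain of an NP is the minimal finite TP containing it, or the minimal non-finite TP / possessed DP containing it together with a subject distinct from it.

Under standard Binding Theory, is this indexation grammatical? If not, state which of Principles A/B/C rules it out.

The two coindexed NPs are *Bruno₁* and *him₁*.
*him₁* is a pronoun; its binding domain is the embedded TP, whose subject is Oliver₃. Within that domain it is c-commanded only by *Oliver₃*, which carries a different index — the pronoun is free locally, so Principle B holds.
*Bruno₁* is an R-expression; *him₁* does not c-command it, and no other NP shares its index, so Principle C is satisfied.
All principles are respected.

grammatical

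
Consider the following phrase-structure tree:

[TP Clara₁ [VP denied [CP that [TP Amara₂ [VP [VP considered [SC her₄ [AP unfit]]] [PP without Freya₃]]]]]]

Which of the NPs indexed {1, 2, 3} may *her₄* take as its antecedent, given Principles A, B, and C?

*her* is a pronoun, so Principle B applies: it must be free in its binding domain.
Binding domain of *her₄*: the embedded TP, whose subject is Amara₂.
*Clara₁* c-commands the pronoun but from outside its binding domain, and is not c-commanded by it → coindexation permitted.
*Amara₂* c-commands the pronoun within its binding domain → coindexation would violate Principle B.
*Freya₃* and the pronoun do not c-command one another → neither Principle B nor Principle C is at stake; coindexation permitted.

{1, 3}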